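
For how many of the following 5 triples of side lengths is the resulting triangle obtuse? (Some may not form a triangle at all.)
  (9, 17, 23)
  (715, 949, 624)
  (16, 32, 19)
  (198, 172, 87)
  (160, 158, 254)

4

(9,17,23): 9²+17² = 370 < 529 = 23² → obtuse
(715,949,624): 624²+715² = 900601 = 949² → right
(16,32,19): 16²+19² = 617 < 1024 = 32² → obtuse
(198,172,87): 87²+172² = 37153 < 39204 = 198² → obtuse
(160,158,254): 158²+160² = 50564 < 64516 = 254² → obtuse
4 of the 5 are obtuse.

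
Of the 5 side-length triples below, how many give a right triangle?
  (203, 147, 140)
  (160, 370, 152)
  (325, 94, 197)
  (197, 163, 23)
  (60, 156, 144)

(203,147,140): 140²+147² = 41209 = 203² → right
(160,370,152): 152+160 ≤ 370, not a triangle
(325,94,197): 94+197 ≤ 325, not a triangle
(197,163,23): 23+163 ≤ 197, not a triangle
(60,156,144): 60²+144² = 24336 = 156² → right
2 of the 5 are right.

2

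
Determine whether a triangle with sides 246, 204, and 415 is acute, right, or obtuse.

obtuse

Compare the square of the longest side to the sum of squares of the other two: 204² + 246² = 102132 < 172225 = 415².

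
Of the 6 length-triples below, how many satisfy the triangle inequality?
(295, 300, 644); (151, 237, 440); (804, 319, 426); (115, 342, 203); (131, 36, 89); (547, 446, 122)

(295,300,644): 295+300 ≤ 644 → not valid
(151,237,440): 151+237 ≤ 440 → not valid
(319,426,804): 319+426 ≤ 804 → not valid
(115,203,342): 115+203 ≤ 342 → not valid
(36,89,131): 36+89 ≤ 131 → not valid
(122,446,547): 122+446 > 547 → valid
1 of the 6 triples forms a triangle.

1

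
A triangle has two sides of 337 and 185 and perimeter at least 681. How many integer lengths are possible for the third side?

Triangle inequality: 152 < x < 522. Perimeter ≥ 681 gives x ≥ 681 − 337 − 185 = 159.
So 159 ≤ x < 522; integers 159 through 521: 363 values.

363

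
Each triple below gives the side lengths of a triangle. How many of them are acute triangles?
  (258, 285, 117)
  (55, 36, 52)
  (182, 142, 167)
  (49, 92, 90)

3

(258,285,117): 117²+258² = 80253 < 81225 = 285² → obtuse
(55,36,52): 36²+52² = 4000 > 3025 = 55² → acute
(182,142,167): 142²+167² = 48053 > 33124 = 182² → acute
(49,92,90): 49²+90² = 10501 > 8464 = 92² → acute
3 of the 4 are acute.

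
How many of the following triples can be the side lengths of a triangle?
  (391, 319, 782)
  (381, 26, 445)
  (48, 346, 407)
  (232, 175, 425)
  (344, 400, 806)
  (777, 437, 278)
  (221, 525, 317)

(319,391,782): 319+391 ≤ 782 → not valid
(26,381,445): 26+381 ≤ 445 → not valid
(48,346,407): 48+346 ≤ 407 → not valid
(175,232,425): 175+232 ≤ 425 → not valid
(344,400,806): 344+400 ≤ 806 → not valid
(278,437,777): 278+437 ≤ 777 → not valid
(221,317,525): 221+317 > 525 → valid
1 of the 7 triples forms a triangle.

1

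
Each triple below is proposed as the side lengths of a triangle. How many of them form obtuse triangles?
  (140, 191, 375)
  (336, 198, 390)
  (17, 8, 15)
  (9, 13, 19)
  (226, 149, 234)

(140,191,375): 140+191 ≤ 375, not a triangle
(336,198,390): 198²+336² = 152100 = 390² → right
(17,8,15): 8²+15² = 289 = 17² → right
(9,13,19): 9²+13² = 250 < 361 = 19² → obtuse
(226,149,234): 149²+226² = 73277 > 54756 = 234² → acute
1 of the 5 is obtuse.

1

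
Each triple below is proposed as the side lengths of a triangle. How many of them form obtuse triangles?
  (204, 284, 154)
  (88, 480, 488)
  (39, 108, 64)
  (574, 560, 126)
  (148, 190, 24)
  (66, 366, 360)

1

(204,284,154): 154²+204² = 65332 < 80656 = 284² → obtuse
(88,480,488): 88²+480² = 238144 = 488² → right
(39,108,64): 39+64 ≤ 108, not a triangle
(574,560,126): 126²+560² = 329476 = 574² → right
(148,190,24): 24+148 ≤ 190, not a triangle
(66,366,360): 66²+360² = 133956 = 366² → right
1 of the 6 is obtuse.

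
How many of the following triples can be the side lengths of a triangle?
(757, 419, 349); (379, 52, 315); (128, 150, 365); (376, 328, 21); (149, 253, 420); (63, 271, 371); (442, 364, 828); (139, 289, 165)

(349,419,757): 349+419 > 757 → valid
(52,315,379): 52+315 ≤ 379 → not valid
(128,150,365): 128+150 ≤ 365 → not valid
(21,328,376): 21+328 ≤ 376 → not valid
(149,253,420): 149+253 ≤ 420 → not valid
(63,271,371): 63+271 ≤ 371 → not valid
(364,442,828): 364+442 ≤ 828 → not valid
(139,165,289): 139+165 > 289 → valid
2 of the 8 triples form a triangle.

2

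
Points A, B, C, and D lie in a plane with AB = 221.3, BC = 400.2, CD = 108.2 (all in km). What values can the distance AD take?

70.7 ≤ AD ≤ 729.7 km

The maximum is all hops collinear in one direction: 221.3 + 400.2 + 108.2 = 729.7.
The longest hop is 400.2; the others sum to 329.5. Folding the others back against it leaves at least 400.2 − 329.5 = 70.7.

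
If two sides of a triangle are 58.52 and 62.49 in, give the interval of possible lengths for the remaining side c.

3.97 < c < 121.01

By the triangle inequality, c must be less than 58.52 + 62.49 = 121.01 and greater than |58.52 − 62.49| = 3.97.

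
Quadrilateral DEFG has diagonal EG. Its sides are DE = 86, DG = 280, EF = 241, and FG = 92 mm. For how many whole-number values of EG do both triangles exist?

From triangle DEG: 194 < EG < 366.
From triangle FEG: 149 < EG < 333.
Intersection: 194 < EG < 333, so integers 195 through 332: 138 values.

138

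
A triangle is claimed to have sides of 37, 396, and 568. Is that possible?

No

The longest side is 568, but the other two sum to only 433.
433 < 568, so the triangle inequality fails.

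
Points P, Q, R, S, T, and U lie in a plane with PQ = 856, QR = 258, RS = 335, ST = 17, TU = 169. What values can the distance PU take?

77 ≤ PU ≤ 1635

The maximum is all hops collinear in one direction: 856 + 258 + 335 + 17 + 169 = 1635.
The longest hop is 856; the others sum to 779. Folding the others back against it leaves at least 856 − 779 = 77.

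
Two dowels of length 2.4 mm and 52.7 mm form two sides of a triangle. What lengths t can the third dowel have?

By the triangle inequality, t must be less than 2.4 + 52.7 = 55.1 and greater than |2.4 − 52.7| = 50.3.

50.3 < t < 55.1 (mm)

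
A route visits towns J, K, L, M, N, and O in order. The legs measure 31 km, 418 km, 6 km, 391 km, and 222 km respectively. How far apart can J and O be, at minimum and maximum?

0 ≤ JO ≤ 1068 km

The maximum is all hops collinear in one direction: 31 + 418 + 6 + 391 + 222 = 1068.
The longest hop is 418; the others sum to 650. Since 418 ≤ 650, the path can fold back on itself completely, so the minimum distance is 0.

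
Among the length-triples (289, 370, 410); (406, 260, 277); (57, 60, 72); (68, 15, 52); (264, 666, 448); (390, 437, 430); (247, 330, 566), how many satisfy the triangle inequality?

(289,370,410): 289+370 > 410 → valid
(260,277,406): 260+277 > 406 → valid
(57,60,72): 57+60 > 72 → valid
(15,52,68): 15+52 ≤ 68 → not valid
(264,448,666): 264+448 > 666 → valid
(390,430,437): 390+430 > 437 → valid
(247,330,566): 247+330 > 566 → valid
6 of the 7 triples form a triangle.

6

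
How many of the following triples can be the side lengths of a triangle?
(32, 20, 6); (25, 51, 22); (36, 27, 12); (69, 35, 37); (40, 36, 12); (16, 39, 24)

4

(6,20,32): 6+20 ≤ 32 → not valid
(22,25,51): 22+25 ≤ 51 → not valid
(12,27,36): 12+27 > 36 → valid
(35,37,69): 35+37 > 69 → valid
(12,36,40): 12+36 > 40 → valid
(16,24,39): 16+24 > 39 → valid
4 of the 6 triples form a triangle.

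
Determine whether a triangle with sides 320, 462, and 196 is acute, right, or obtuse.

Compare the square of the longest side to the sum of squares of the other two: 196² + 320² = 140816 < 213444 = 462².

obtuse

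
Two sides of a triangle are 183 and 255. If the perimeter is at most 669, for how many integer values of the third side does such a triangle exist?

159

Triangle inequality: 72 < x < 438. Perimeter ≤ 669 gives x ≤ 669 − 183 − 255 = 231.
So 72 < x ≤ 231; integers 73 through 231: 159 values.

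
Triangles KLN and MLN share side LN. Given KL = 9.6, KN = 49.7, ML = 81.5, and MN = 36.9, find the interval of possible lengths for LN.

From triangle KLN: |9.6 − 49.7| < LN < 9.6 + 49.7, i.e. 40.1 < LN < 59.3.
From triangle MLN: 44.6 < LN < 118.4.
Both must hold, so LN lies in the intersection.

44.6 < LN < 59.3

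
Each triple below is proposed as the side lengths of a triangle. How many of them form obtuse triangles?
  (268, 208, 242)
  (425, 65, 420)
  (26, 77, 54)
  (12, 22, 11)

2

(268,208,242): 208²+242² = 101828 > 71824 = 268² → acute
(425,65,420): 65²+420² = 180625 = 425² → right
(26,77,54): 26²+54² = 3592 < 5929 = 77² → obtuse
(12,22,11): 11²+12² = 265 < 484 = 22² → obtuse
2 of the 4 are obtuse.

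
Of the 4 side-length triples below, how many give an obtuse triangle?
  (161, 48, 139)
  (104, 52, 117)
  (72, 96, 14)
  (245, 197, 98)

3

(161,48,139): 48²+139² = 21625 < 25921 = 161² → obtuse
(104,52,117): 52²+104² = 13520 < 13689 = 117² → obtuse
(72,96,14): 14+72 ≤ 96, not a triangle
(245,197,98): 98²+197² = 48413 < 60025 = 245² → obtuse
3 of the 4 are obtuse.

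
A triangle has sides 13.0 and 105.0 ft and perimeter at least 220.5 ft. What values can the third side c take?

102.5 ≤ c < 118.0

Triangle inequality alone gives 92.0 < c < 118.0.
The perimeter condition gives c ≥ 220.5 − 13.0 − 105.0 = 102.5.
Intersecting the two: 102.5 ≤ c < 118.0.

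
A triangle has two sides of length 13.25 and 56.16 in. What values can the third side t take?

42.91 < t < 69.41 (in)

By the triangle inequality, t must be less than 13.25 + 56.16 = 69.41 and greater than |13.25 − 56.16| = 42.91.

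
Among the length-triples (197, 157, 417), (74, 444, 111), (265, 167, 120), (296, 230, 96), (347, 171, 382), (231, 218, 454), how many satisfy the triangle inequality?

3

(157,197,417): 157+197 ≤ 417 → not valid
(74,111,444): 74+111 ≤ 444 → not valid
(120,167,265): 120+167 > 265 → valid
(96,230,296): 96+230 > 296 → valid
(171,347,382): 171+347 > 382 → valid
(218,231,454): 218+231 ≤ 454 → not valid
3 of the 6 triples form a triangle.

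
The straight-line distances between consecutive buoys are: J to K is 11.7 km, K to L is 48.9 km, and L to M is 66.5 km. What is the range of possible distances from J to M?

The maximum is all hops collinear in one direction: 11.7 + 48.9 + 66.5 = 127.1.
The longest hop is 66.5; the others sum to 60.6. Folding the others back against it leaves at least 66.5 − 60.6 = 5.9.

5.9 ≤ JM ≤ 127.1 km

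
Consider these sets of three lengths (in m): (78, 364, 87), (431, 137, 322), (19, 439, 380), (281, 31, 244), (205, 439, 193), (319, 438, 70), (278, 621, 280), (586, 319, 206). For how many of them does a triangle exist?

1

(78,87,364): 78+87 ≤ 364 → not valid
(137,322,431): 137+322 > 431 → valid
(19,380,439): 19+380 ≤ 439 → not valid
(31,244,281): 31+244 ≤ 281 → not valid
(193,205,439): 193+205 ≤ 439 → not valid
(70,319,438): 70+319 ≤ 438 → not valid
(278,280,621): 278+280 ≤ 621 → not valid
(206,319,586): 206+319 ≤ 586 → not valid
1 of the 8 triples forms a triangle.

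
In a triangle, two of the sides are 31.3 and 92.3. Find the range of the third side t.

By the triangle inequality, t must be less than 31.3 + 92.3 = 123.6 and greater than |31.3 − 92.3| = 61.0.

61.0 < t < 123.6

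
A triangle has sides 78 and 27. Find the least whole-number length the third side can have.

The third side must be strictly greater than |78 − 27| = 51.
The smallest integer above 51 is 52.

52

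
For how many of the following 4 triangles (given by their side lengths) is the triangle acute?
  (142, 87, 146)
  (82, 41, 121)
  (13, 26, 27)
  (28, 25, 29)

3

(142,87,146): 87²+142² = 27733 > 21316 = 146² → acute
(82,41,121): 41²+82² = 8405 < 14641 = 121² → obtuse
(13,26,27): 13²+26² = 845 > 729 = 27² → acute
(28,25,29): 25²+28² = 1409 > 841 = 29² → acute
3 of the 4 are acute.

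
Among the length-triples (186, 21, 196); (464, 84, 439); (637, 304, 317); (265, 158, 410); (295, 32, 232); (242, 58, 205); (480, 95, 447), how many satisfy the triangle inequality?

(21,186,196): 21+186 > 196 → valid
(84,439,464): 84+439 > 464 → valid
(304,317,637): 304+317 ≤ 637 → not valid
(158,265,410): 158+265 > 410 → valid
(32,232,295): 32+232 ≤ 295 → not valid
(58,205,242): 58+205 > 242 → valid
(95,447,480): 95+447 > 480 → valid
5 of the 7 triples form a triangle.

5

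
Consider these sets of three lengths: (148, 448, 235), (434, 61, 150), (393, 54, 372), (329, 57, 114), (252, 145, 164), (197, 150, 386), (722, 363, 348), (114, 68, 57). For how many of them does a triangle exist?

3

(148,235,448): 148+235 ≤ 448 → not valid
(61,150,434): 61+150 ≤ 434 → not valid
(54,372,393): 54+372 > 393 → valid
(57,114,329): 57+114 ≤ 329 → not valid
(145,164,252): 145+164 > 252 → valid
(150,197,386): 150+197 ≤ 386 → not valid
(348,363,722): 348+363 ≤ 722 → not valid
(57,68,114): 57+68 > 114 → valid
3 of the 8 triples form a triangle.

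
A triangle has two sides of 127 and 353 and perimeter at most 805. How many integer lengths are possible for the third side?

Triangle inequality: 226 < x < 480. Perimeter ≤ 805 gives x ≤ 805 − 127 − 353 = 325.
So 226 < x ≤ 325; integers 227 through 325: 99 values.

99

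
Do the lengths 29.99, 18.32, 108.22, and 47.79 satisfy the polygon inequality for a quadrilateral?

No

For a quadrilateral, each side must be shorter than the sum of the others.
Here the longest side is 108.22, but the remaining 3 sides sum to only 96.10.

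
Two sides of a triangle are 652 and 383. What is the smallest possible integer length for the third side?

The third side must be strictly greater than |652 − 383| = 269.
The smallest integer above 269 is 270.

270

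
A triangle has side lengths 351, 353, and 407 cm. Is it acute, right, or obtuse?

acute

Compare the square of the longest side to the sum of squares of the other two: 351² + 353² = 247810 > 165649 = 407².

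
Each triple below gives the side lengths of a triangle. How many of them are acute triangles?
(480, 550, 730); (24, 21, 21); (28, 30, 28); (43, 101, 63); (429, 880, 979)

(480,550,730): 480²+550² = 532900 = 730² → right
(24,21,21): 21²+21² = 882 > 576 = 24² → acute
(28,30,28): 28²+28² = 1568 > 900 = 30² → acute
(43,101,63): 43²+63² = 5818 < 10201 = 101² → obtuse
(429,880,979): 429²+880² = 958441 = 979² → right
2 of the 5 are acute.

2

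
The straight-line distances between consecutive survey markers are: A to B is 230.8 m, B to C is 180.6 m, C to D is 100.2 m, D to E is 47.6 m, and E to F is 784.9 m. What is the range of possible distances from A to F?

The maximum is all hops collinear in one direction: 230.8 + 180.6 + 100.2 + 47.6 + 784.9 = 1344.1.
The longest hop is 784.9; the others sum to 559.2. Folding the others back against it leaves at least 784.9 − 559.2 = 225.7.

225.7 ≤ AF ≤ 1344.1 m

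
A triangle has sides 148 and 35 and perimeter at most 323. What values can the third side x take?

113 < x ≤ 140

Triangle inequality alone gives 113 < x < 183.
The perimeter condition gives x ≤ 323 − 148 − 35 = 140.
Intersecting the two: 113 < x ≤ 140.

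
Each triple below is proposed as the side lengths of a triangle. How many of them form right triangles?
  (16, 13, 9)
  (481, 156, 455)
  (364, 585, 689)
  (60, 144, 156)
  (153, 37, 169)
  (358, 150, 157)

3

(16,13,9): 9²+13² = 250 < 256 = 16² → obtuse
(481,156,455): 156²+455² = 231361 = 481² → right
(364,585,689): 364²+585² = 474721 = 689² → right
(60,144,156): 60²+144² = 24336 = 156² → right
(153,37,169): 37²+153² = 24778 < 28561 = 169² → obtuse
(358,150,157): 150+157 ≤ 358, not a triangle
3 of the 6 are right.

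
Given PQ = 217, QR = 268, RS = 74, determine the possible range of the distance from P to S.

0 ≤ PS ≤ 559

The maximum is all hops collinear in one direction: 217 + 268 + 74 = 559.
The longest hop is 268; the others sum to 291. Since 268 ≤ 291, the path can fold back on itself completely, so the minimum distance is 0.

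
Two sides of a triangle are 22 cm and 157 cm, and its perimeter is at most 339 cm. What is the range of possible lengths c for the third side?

135 < c ≤ 160 cm

Triangle inequality alone gives 135 < c < 179.
The perimeter condition gives c ≤ 339 − 22 − 157 = 160.
Intersecting the two: 135 < c ≤ 160.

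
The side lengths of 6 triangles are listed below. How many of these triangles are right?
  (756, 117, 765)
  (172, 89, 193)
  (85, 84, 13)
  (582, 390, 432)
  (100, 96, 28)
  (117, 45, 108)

5

(756,117,765): 117²+756² = 585225 = 765² → right
(172,89,193): 89²+172² = 37505 > 37249 = 193² → acute
(85,84,13): 13²+84² = 7225 = 85² → right
(582,390,432): 390²+432² = 338724 = 582² → right
(100,96,28): 28²+96² = 10000 = 100² → right
(117,45,108): 45²+108² = 13689 = 117² → right
5 of the 6 are right.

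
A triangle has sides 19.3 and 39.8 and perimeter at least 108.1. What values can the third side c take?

49.0 ≤ c < 59.1

Triangle inequality alone gives 20.5 < c < 59.1.
The perimeter condition gives c ≥ 108.1 − 19.3 − 39.8 = 49.0.
Intersecting the two: 49.0 ≤ c < 59.1.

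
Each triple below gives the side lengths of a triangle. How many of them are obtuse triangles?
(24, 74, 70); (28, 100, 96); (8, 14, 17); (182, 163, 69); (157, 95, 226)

3

(24,74,70): 24²+70² = 5476 = 74² → right
(28,100,96): 28²+96² = 10000 = 100² → right
(8,14,17): 8²+14² = 260 < 289 = 17² → obtuse
(182,163,69): 69²+163² = 31330 < 33124 = 182² → obtuse
(157,95,226): 95²+157² = 33674 < 51076 = 226² → obtuse
3 of the 5 are obtuse.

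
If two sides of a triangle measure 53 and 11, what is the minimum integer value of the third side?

The third side must be strictly greater than |53 − 11| = 42.
The smallest integer above 42 is 43.

43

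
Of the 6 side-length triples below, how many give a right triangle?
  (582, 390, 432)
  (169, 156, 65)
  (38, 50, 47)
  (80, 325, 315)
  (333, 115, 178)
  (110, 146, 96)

4

(582,390,432): 390²+432² = 338724 = 582² → right
(169,156,65): 65²+156² = 28561 = 169² → right
(38,50,47): 38²+47² = 3653 > 2500 = 50² → acute
(80,325,315): 80²+315² = 105625 = 325² → right
(333,115,178): 115+178 ≤ 333, not a triangle
(110,146,96): 96²+110² = 21316 = 146² → right
4 of the 6 are right.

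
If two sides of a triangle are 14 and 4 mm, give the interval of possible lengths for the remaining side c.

By the triangle inequality, c must be less than 14 + 4 = 18 and greater than |14 − 4| = 10.

10 < c < 18 (mm)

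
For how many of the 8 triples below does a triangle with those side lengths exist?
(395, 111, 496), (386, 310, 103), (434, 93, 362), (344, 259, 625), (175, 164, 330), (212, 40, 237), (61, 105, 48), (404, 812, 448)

7

(111,395,496): 111+395 > 496 → valid
(103,310,386): 103+310 > 386 → valid
(93,362,434): 93+362 > 434 → valid
(259,344,625): 259+344 ≤ 625 → not valid
(164,175,330): 164+175 > 330 → valid
(40,212,237): 40+212 > 237 → valid
(48,61,105): 48+61 > 105 → valid
(404,448,812): 404+448 > 812 → valid
7 of the 8 triples form a triangle.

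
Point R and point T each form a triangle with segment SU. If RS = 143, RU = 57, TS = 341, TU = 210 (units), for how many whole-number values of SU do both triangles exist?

From triangle RSU: 86 < SU < 200.
From triangle TSU: 131 < SU < 551.
Intersection: 131 < SU < 200, so integers 132 through 199: 68 values.

68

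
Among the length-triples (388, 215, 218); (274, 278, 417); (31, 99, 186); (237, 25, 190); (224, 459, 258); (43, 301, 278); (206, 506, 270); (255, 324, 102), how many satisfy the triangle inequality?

5

(215,218,388): 215+218 > 388 → valid
(274,278,417): 274+278 > 417 → valid
(31,99,186): 31+99 ≤ 186 → not valid
(25,190,237): 25+190 ≤ 237 → not valid
(224,258,459): 224+258 > 459 → valid
(43,278,301): 43+278 > 301 → valid
(206,270,506): 206+270 ≤ 506 → not valid
(102,255,324): 102+255 > 324 → valid
5 of the 8 triples form a triangle.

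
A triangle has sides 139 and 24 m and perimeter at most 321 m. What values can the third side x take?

115 < x ≤ 158 m

Triangle inequality alone gives 115 < x < 163.
The perimeter condition gives x ≤ 321 − 139 − 24 = 158.
Intersecting the two: 115 < x ≤ 158.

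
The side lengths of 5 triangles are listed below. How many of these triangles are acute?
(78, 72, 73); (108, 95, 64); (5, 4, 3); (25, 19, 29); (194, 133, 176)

4

(78,72,73): 72²+73² = 10513 > 6084 = 78² → acute
(108,95,64): 64²+95² = 13121 > 11664 = 108² → acute
(5,4,3): 3²+4² = 25 = 5² → right
(25,19,29): 19²+25² = 986 > 841 = 29² → acute
(194,133,176): 133²+176² = 48665 > 37636 = 194² → acute
4 of the 5 are acute.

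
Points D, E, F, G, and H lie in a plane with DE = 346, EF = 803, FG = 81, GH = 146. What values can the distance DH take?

The maximum is all hops collinear in one direction: 346 + 803 + 81 + 146 = 1376.
The longest hop is 803; the others sum to 573. Folding the others back against it leaves at least 803 − 573 = 230.

230 ≤ DH ≤ 1376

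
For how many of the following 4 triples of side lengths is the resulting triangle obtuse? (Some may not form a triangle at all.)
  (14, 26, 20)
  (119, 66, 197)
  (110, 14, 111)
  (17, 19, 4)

3

(14,26,20): 14²+20² = 596 < 676 = 26² → obtuse
(119,66,197): 66+119 ≤ 197, not a triangle
(110,14,111): 14²+110² = 12296 < 12321 = 111² → obtuse
(17,19,4): 4²+17² = 305 < 361 = 19² → obtuse
3 of the 4 are obtuse.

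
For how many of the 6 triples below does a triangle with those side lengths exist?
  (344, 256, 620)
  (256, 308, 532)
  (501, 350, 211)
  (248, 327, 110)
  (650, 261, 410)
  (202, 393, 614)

4

(256,344,620): 256+344 ≤ 620 → not valid
(256,308,532): 256+308 > 532 → valid
(211,350,501): 211+350 > 501 → valid
(110,248,327): 110+248 > 327 → valid
(261,410,650): 261+410 > 650 → valid
(202,393,614): 202+393 ≤ 614 → not valid
4 of the 6 triples form a triangle.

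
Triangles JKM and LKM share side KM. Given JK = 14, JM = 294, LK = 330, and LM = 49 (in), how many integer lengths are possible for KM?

From triangle JKM: 280 < KM < 308.
From triangle LKM: 281 < KM < 379.
Intersection: 281 < KM < 308, so integers 282 through 307: 26 values.

26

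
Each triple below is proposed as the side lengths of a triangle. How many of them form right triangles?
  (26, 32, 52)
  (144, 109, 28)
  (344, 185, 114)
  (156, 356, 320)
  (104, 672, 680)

(26,32,52): 26²+32² = 1700 < 2704 = 52² → obtuse
(144,109,28): 28+109 ≤ 144, not a triangle
(344,185,114): 114+185 ≤ 344, not a triangle
(156,356,320): 156²+320² = 126736 = 356² → right
(104,672,680): 104²+672² = 462400 = 680² → right
2 of the 5 are right.

2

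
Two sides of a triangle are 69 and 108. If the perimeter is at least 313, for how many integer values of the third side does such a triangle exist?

Triangle inequality: 39 < x < 177. Perimeter ≥ 313 gives x ≥ 313 − 69 − 108 = 136.
So 136 ≤ x < 177; integers 136 through 176: 41 values.

41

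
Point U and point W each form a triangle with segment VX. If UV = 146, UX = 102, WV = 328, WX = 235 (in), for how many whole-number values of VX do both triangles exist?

154

From triangle UVX: 44 < VX < 248.
From triangle WVX: 93 < VX < 563.
Intersection: 93 < VX < 248, so integers 94 through 247: 154 values.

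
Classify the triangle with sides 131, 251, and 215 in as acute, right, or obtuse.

acute

Compare the square of the longest side to the sum of squares of the other two: 131² + 215² = 63386 > 63001 = 251².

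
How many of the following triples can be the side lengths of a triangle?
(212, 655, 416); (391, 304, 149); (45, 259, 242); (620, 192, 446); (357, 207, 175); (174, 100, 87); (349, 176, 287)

6

(212,416,655): 212+416 ≤ 655 → not valid
(149,304,391): 149+304 > 391 → valid
(45,242,259): 45+242 > 259 → valid
(192,446,620): 192+446 > 620 → valid
(175,207,357): 175+207 > 357 → valid
(87,100,174): 87+100 > 174 → valid
(176,287,349): 176+287 > 349 → valid
6 of the 7 triples form a triangle.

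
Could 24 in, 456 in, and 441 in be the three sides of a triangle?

The longest side is 456, and the other two sum to 465.
Since 465 > 456, the triangle inequality holds.

Yes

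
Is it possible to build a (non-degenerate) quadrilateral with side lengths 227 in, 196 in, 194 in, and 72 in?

A quadrilateral exists iff every side is shorter than the sum of the others — equivalently, the longest side is less than the sum of the rest.
Longest side 227 < 462 (sum of the remaining 3), so yes.

Yes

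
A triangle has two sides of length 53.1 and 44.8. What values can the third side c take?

8.3 < c < 97.9

By the triangle inequality, c must be less than 53.1 + 44.8 = 97.9 and greater than |53.1 − 44.8| = 8.3.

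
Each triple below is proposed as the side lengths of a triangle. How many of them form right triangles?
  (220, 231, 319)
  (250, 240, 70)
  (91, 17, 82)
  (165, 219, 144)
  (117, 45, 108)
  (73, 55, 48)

(220,231,319): 220²+231² = 101761 = 319² → right
(250,240,70): 70²+240² = 62500 = 250² → right
(91,17,82): 17²+82² = 7013 < 8281 = 91² → obtuse
(165,219,144): 144²+165² = 47961 = 219² → right
(117,45,108): 45²+108² = 13689 = 117² → right
(73,55,48): 48²+55² = 5329 = 73² → right
5 of the 6 are right.

5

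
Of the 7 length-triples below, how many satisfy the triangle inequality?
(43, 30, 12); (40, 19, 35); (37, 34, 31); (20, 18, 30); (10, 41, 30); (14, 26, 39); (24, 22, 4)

5

(12,30,43): 12+30 ≤ 43 → not valid
(19,35,40): 19+35 > 40 → valid
(31,34,37): 31+34 > 37 → valid
(18,20,30): 18+20 > 30 → valid
(10,30,41): 10+30 ≤ 41 → not valid
(14,26,39): 14+26 > 39 → valid
(4,22,24): 4+22 > 24 → valid
5 of the 7 triples form a triangle.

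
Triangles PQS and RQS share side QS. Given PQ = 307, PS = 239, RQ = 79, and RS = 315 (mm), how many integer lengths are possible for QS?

157

From triangle PQS: 68 < QS < 546.
From triangle RQS: 236 < QS < 394.
Intersection: 236 < QS < 394, so integers 237 through 393: 157 values.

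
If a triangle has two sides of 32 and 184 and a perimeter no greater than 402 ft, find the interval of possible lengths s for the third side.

Triangle inequality alone gives 152 < s < 216.
The perimeter condition gives s ≤ 402 − 32 − 184 = 186.
Intersecting the two: 152 < s ≤ 186.

152 < s ≤ 186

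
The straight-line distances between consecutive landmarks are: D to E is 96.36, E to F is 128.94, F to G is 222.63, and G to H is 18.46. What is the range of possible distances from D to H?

0 ≤ DH ≤ 466.39

The maximum is all hops collinear in one direction: 96.36 + 128.94 + 222.63 + 18.46 = 466.39.
The longest hop is 222.63; the others sum to 243.76. Since 222.63 ≤ 243.76, the path can fold back on itself completely, so the minimum distance is 0.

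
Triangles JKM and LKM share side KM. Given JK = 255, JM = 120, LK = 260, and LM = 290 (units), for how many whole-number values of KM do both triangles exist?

From triangle JKM: 135 < KM < 375.
From triangle LKM: 30 < KM < 550.
Intersection: 135 < KM < 375, so integers 136 through 374: 239 values.

239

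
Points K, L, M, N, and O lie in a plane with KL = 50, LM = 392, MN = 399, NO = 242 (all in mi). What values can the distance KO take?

The maximum is all hops collinear in one direction: 50 + 392 + 399 + 242 = 1083.
The longest hop is 399; the others sum to 684. Since 399 ≤ 684, the path can fold back on itself completely, so the minimum distance is 0.

0 ≤ KO ≤ 1083 mi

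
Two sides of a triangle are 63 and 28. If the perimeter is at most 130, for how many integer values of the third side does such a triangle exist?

4

Triangle inequality: 35 < x < 91. Perimeter ≤ 130 gives x ≤ 130 − 63 − 28 = 39.
So 35 < x ≤ 39; integers 36 through 39: 4 values.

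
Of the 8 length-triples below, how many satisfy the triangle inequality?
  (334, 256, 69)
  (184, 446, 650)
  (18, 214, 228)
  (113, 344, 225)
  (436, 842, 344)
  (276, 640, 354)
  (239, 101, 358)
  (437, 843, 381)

1

(69,256,334): 69+256 ≤ 334 → not valid
(184,446,650): 184+446 ≤ 650 → not valid
(18,214,228): 18+214 > 228 → valid
(113,225,344): 113+225 ≤ 344 → not valid
(344,436,842): 344+436 ≤ 842 → not valid
(276,354,640): 276+354 ≤ 640 → not valid
(101,239,358): 101+239 ≤ 358 → not valid
(381,437,843): 381+437 ≤ 843 → not valid
1 of the 8 triples forms a triangle.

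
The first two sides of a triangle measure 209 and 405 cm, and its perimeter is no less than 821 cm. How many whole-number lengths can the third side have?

407

Triangle inequality: 196 < x < 614. Perimeter ≥ 821 gives x ≥ 821 − 209 − 405 = 207.
So 207 ≤ x < 614; integers 207 through 613: 407 values.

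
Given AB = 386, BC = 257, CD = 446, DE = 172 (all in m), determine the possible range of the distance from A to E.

The maximum is all hops collinear in one direction: 386 + 257 + 446 + 172 = 1261.
The longest hop is 446; the others sum to 815. Since 446 ≤ 815, the path can fold back on itself completely, so the minimum distance is 0.

0 ≤ AE ≤ 1261 m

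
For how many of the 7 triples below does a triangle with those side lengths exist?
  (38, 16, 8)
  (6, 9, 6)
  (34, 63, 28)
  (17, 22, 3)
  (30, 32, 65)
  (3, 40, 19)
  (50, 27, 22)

(8,16,38): 8+16 ≤ 38 → not valid
(6,6,9): 6+6 > 9 → valid
(28,34,63): 28+34 ≤ 63 → not valid
(3,17,22): 3+17 ≤ 22 → not valid
(30,32,65): 30+32 ≤ 65 → not valid
(3,19,40): 3+19 ≤ 40 → not valid
(22,27,50): 22+27 ≤ 50 → not valid
1 of the 7 triples forms a triangle.

1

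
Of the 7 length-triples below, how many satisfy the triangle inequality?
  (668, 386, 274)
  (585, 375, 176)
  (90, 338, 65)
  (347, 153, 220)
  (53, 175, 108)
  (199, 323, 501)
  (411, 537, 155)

(274,386,668): 274+386 ≤ 668 → not valid
(176,375,585): 176+375 ≤ 585 → not valid
(65,90,338): 65+90 ≤ 338 → not valid
(153,220,347): 153+220 > 347 → valid
(53,108,175): 53+108 ≤ 175 → not valid
(199,323,501): 199+323 > 501 → valid
(155,411,537): 155+411 > 537 → valid
3 of the 7 triples form a triangle.

3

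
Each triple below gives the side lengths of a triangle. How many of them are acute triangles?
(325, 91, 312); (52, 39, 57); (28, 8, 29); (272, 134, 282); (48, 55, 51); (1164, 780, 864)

4

(325,91,312): 91²+312² = 105625 = 325² → right
(52,39,57): 39²+52² = 4225 > 3249 = 57² → acute
(28,8,29): 8²+28² = 848 > 841 = 29² → acute
(272,134,282): 134²+272² = 91940 > 79524 = 282² → acute
(48,55,51): 48²+51² = 4905 > 3025 = 55² → acute
(1164,780,864): 780²+864² = 1354896 = 1164² → right
4 of the 6 are acute.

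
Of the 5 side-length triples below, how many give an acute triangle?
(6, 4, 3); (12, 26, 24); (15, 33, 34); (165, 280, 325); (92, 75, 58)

3

(6,4,3): 3²+4² = 25 < 36 = 6² → obtuse
(12,26,24): 12²+24² = 720 > 676 = 26² → acute
(15,33,34): 15²+33² = 1314 > 1156 = 34² → acute
(165,280,325): 165²+280² = 105625 = 325² → right
(92,75,58): 58²+75² = 8989 > 8464 = 92² → acute
3 of the 5 are acute.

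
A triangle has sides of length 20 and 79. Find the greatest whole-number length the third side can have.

The third side must be strictly less than 20 + 79 = 99.
The largest integer below 99 is 98.

98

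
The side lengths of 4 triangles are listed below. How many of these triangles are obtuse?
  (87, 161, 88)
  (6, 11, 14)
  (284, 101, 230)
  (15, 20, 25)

(87,161,88): 87²+88² = 15313 < 25921 = 161² → obtuse
(6,11,14): 6²+11² = 157 < 196 = 14² → obtuse
(284,101,230): 101²+230² = 63101 < 80656 = 284² → obtuse
(15,20,25): 15²+20² = 625 = 25² → right
3 of the 4 are obtuse.

3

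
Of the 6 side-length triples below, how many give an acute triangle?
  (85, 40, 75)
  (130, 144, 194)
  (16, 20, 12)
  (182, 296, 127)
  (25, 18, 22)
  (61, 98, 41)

1

(85,40,75): 40²+75² = 7225 = 85² → right
(130,144,194): 130²+144² = 37636 = 194² → right
(16,20,12): 12²+16² = 400 = 20² → right
(182,296,127): 127²+182² = 49253 < 87616 = 296² → obtuse
(25,18,22): 18²+22² = 808 > 625 = 25² → acute
(61,98,41): 41²+61² = 5402 < 9604 = 98² → obtuse
1 of the 6 is acute.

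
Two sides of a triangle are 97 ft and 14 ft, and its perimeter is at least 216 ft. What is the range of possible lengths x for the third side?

105 ≤ x < 111

Triangle inequality alone gives 83 < x < 111.
The perimeter condition gives x ≥ 216 − 97 − 14 = 105.
Intersecting the two: 105 ≤ x < 111.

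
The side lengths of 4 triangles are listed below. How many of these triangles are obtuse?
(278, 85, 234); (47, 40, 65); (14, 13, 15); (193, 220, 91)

3

(278,85,234): 85²+234² = 61981 < 77284 = 278² → obtuse
(47,40,65): 40²+47² = 3809 < 4225 = 65² → obtuse
(14,13,15): 13²+14² = 365 > 225 = 15² → acute
(193,220,91): 91²+193² = 45530 < 48400 = 220² → obtuse
3 of the 4 are obtuse.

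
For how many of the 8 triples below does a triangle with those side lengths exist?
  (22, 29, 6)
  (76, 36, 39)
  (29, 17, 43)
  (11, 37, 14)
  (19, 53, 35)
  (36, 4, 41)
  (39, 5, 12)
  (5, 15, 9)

2

(6,22,29): 6+22 ≤ 29 → not valid
(36,39,76): 36+39 ≤ 76 → not valid
(17,29,43): 17+29 > 43 → valid
(11,14,37): 11+14 ≤ 37 → not valid
(19,35,53): 19+35 > 53 → valid
(4,36,41): 4+36 ≤ 41 → not valid
(5,12,39): 5+12 ≤ 39 → not valid
(5,9,15): 5+9 ≤ 15 → not valid
2 of the 8 triples form a triangle.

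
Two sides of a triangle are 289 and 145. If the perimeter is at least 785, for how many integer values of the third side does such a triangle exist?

83

Triangle inequality: 144 < x < 434. Perimeter ≥ 785 gives x ≥ 785 − 289 − 145 = 351.
So 351 ≤ x < 434; integers 351 through 433: 83 values.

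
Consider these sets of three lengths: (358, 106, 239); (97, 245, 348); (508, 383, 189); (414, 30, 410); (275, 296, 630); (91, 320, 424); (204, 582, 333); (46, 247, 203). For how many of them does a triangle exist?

(106,239,358): 106+239 ≤ 358 → not valid
(97,245,348): 97+245 ≤ 348 → not valid
(189,383,508): 189+383 > 508 → valid
(30,410,414): 30+410 > 414 → valid
(275,296,630): 275+296 ≤ 630 → not valid
(91,320,424): 91+320 ≤ 424 → not valid
(204,333,582): 204+333 ≤ 582 → not valid
(46,203,247): 46+203 > 247 → valid
3 of the 8 triples form a triangle.

3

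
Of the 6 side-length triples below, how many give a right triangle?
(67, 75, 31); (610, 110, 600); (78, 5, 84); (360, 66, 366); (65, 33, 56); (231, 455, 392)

4

(67,75,31): 31²+67² = 5450 < 5625 = 75² → obtuse
(610,110,600): 110²+600² = 372100 = 610² → right
(78,5,84): 5+78 ≤ 84, not a triangle
(360,66,366): 66²+360² = 133956 = 366² → right
(65,33,56): 33²+56² = 4225 = 65² → right
(231,455,392): 231²+392² = 207025 = 455² → right
4 of the 6 are right.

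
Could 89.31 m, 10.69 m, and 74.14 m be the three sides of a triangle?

No

The longest side is 89.31, but the other two sum to only 84.83.
84.83 < 89.31, so the triangle inequality fails.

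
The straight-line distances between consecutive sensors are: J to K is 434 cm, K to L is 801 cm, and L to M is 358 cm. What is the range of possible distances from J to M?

9 ≤ JM ≤ 1593 cm

The maximum is all hops collinear in one direction: 434 + 801 + 358 = 1593.
The longest hop is 801; the others sum to 792. Folding the others back against it leaves at least 801 − 792 = 9.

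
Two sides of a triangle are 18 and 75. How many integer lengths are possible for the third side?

The third side lies in the open interval (57, 93).
Integers from 58 to 92 inclusive: 92 − 58 + 1 = 35.

35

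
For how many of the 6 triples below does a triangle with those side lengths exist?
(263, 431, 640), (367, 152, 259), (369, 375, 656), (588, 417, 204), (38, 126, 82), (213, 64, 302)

4

(263,431,640): 263+431 > 640 → valid
(152,259,367): 152+259 > 367 → valid
(369,375,656): 369+375 > 656 → valid
(204,417,588): 204+417 > 588 → valid
(38,82,126): 38+82 ≤ 126 → not valid
(64,213,302): 64+213 ≤ 302 → not valid
4 of the 6 triples form a triangle.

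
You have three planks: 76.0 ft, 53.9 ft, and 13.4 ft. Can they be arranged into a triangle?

The longest side is 76.0, but the other two sum to only 67.3.
67.3 < 76.0, so the triangle inequality fails.

No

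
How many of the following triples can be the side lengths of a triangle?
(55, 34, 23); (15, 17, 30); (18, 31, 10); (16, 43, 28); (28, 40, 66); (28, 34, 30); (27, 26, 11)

6

(23,34,55): 23+34 > 55 → valid
(15,17,30): 15+17 > 30 → valid
(10,18,31): 10+18 ≤ 31 → not valid
(16,28,43): 16+28 > 43 → valid
(28,40,66): 28+40 > 66 → valid
(28,30,34): 28+30 > 34 → valid
(11,26,27): 11+26 > 27 → valid
6 of the 7 triples form a triangle.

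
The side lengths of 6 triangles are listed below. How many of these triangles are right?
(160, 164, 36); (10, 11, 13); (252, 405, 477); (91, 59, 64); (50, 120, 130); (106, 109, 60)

3

(160,164,36): 36²+160² = 26896 = 164² → right
(10,11,13): 10²+11² = 221 > 169 = 13² → acute
(252,405,477): 252²+405² = 227529 = 477² → right
(91,59,64): 59²+64² = 7577 < 8281 = 91² → obtuse
(50,120,130): 50²+120² = 16900 = 130² → right
(106,109,60): 60²+106² = 14836 > 11881 = 109² → acute
3 of the 6 are right.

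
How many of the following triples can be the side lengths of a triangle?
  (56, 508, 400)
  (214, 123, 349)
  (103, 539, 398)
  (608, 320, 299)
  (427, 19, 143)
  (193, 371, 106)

1

(56,400,508): 56+400 ≤ 508 → not valid
(123,214,349): 123+214 ≤ 349 → not valid
(103,398,539): 103+398 ≤ 539 → not valid
(299,320,608): 299+320 > 608 → valid
(19,143,427): 19+143 ≤ 427 → not valid
(106,193,371): 106+193 ≤ 371 → not valid
1 of the 6 triples forms a triangle.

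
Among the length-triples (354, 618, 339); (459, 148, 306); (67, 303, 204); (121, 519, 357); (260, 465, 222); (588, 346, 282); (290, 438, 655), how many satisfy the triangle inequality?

4

(339,354,618): 339+354 > 618 → valid
(148,306,459): 148+306 ≤ 459 → not valid
(67,204,303): 67+204 ≤ 303 → not valid
(121,357,519): 121+357 ≤ 519 → not valid
(222,260,465): 222+260 > 465 → valid
(282,346,588): 282+346 > 588 → valid
(290,438,655): 290+438 > 655 → valid
4 of the 7 triples form a triangle.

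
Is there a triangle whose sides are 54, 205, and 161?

The longest side is 205, and the other two sum to 215.
Since 215 > 205, the triangle inequality holds.

Yes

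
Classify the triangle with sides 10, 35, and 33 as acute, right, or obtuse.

obtuse

Compare the square of the longest side to the sum of squares of the other two: 10² + 33² = 1189 < 1225 = 35².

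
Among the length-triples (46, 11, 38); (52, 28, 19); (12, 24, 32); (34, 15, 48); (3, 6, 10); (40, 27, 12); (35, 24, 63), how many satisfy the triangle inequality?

3

(11,38,46): 11+38 > 46 → valid
(19,28,52): 19+28 ≤ 52 → not valid
(12,24,32): 12+24 > 32 → valid
(15,34,48): 15+34 > 48 → valid
(3,6,10): 3+6 ≤ 10 → not valid
(12,27,40): 12+27 ≤ 40 → not valid
(24,35,63): 24+35 ≤ 63 → not valid
3 of the 7 triples form a triangle.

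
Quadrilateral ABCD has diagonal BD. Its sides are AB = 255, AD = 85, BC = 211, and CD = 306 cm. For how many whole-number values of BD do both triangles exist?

From triangle ABD: 170 < BD < 340.
From triangle CBD: 95 < BD < 517.
Intersection: 170 < BD < 340, so integers 171 through 339: 169 values.

169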